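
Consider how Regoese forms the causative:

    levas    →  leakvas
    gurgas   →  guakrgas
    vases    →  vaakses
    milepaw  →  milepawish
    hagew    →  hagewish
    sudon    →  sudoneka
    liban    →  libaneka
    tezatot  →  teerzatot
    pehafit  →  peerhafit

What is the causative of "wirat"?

wierrat

levas and milepaw both have last vowel 'a' yet inflect differently (leakvas, milepawish), so the last vowel is not what conditions the rule; the final letter is.
"wirat" ends in -t. The stems ending in -t (tezatot → teerzatot, pehafit → peerhafit) insert -er- after the first vowel.
The other patterns: stems ending in -s insert -ak- after the first vowel; stems ending in -w add -ish; stems ending in -n add -eka.
So wirat → wierrat.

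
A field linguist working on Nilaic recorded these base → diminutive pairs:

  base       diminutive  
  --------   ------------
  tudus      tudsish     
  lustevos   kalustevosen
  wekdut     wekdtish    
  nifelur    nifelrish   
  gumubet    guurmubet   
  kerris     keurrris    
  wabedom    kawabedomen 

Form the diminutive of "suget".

suurget

lustevos and tudus both end in -s yet inflect differently (kalustevosen, tudsish), so the final letter is not what conditions the rule; the last vowel is.
"suget" has last vowel 'e'. The one such stem in the data (gumubet → guurmubet) inserts -ur- after the first vowel (as does kerris), so the same rule applies.
So suget → suurget.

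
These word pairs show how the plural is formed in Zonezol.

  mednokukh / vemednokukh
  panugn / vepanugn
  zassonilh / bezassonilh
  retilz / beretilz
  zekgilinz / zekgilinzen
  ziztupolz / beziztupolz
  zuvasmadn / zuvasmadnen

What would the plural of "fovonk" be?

fovonken

zuvasmadn and panugn both end in -n yet inflect differently (zuvasmadnen, vepanugn), so the final letter is not what conditions the rule; the second-to-last letter is.
"fovonk" has second-to-last letter 'n'. The one such stem in the data (zekgilinz → zekgilinzen) adds -en, so the same rule applies.
The other patterns: stems whose second-to-last letter is 'g' or 'k' add the prefix ve-; stems whose second-to-last letter is 'l' add the prefix be-.
So fovonk → fovonken.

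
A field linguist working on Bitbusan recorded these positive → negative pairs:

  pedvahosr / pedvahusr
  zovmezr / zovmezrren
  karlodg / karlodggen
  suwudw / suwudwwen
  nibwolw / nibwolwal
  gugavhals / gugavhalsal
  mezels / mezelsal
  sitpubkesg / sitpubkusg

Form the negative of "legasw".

"legasw" has second-to-last letter 's'. The stems whose second-to-last letter is 's' (sitpubkesg → sitpubkusg, pedvahosr → pedvahusr) change the last vowel to 'u'.
The other patterns: stems whose second-to-last letter is 'd' or 'z' double the final consonant and add -en; stems whose second-to-last letter is 'l' add -al.
So legasw → legusw.

legusw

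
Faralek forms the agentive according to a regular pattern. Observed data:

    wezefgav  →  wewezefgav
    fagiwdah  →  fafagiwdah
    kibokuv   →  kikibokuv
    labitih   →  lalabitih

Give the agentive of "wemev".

Every pair shown (wezefgav → wewezefgav, fagiwdah → fafagiwdah, kibokuv → kikibokuv, …) follows the same rule: repeat the first consonant+vowel as a prefix.
So wemev → wewemev.

wewemev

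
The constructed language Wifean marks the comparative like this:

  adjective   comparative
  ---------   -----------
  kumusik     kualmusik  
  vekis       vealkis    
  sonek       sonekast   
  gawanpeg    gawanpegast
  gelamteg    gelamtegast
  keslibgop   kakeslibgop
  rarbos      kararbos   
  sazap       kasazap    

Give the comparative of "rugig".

kumusik and sonek both end in -k yet inflect differently (kualmusik, sonekast), so the final letter is not what conditions the rule; the last vowel is.
"rugig" has last vowel 'i'. The stems whose last vowel is 'i' (kumusik → kualmusik, vekis → vealkis) insert -al- after the first vowel.
The other patterns: stems whose last vowel is 'e' add -ast; stems whose last vowel is 'a' or 'o' add the prefix ka-.
So rugig → rualgig.

rualgig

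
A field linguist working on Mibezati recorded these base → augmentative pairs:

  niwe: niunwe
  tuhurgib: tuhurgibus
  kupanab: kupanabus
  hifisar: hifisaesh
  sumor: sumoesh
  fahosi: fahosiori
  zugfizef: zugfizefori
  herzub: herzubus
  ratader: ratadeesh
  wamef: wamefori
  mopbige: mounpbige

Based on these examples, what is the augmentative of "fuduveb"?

mopbige and ratader both have last vowel 'e' yet inflect differently (mounpbige, ratadeesh), so the last vowel is not what conditions the rule; the final letter is.
"fuduveb" ends in -b. The stems ending in -b (kupanab → kupanabus, tuhurgib → tuhurgibus, herzub → herzubus) add -us.
The other patterns: stems ending in -e insert -un- after the first vowel; stems ending in -r drop the final letter and add -esh; stems ending in -f or -i add -ori.
So fuduveb → fuduvebus.

fuduvebus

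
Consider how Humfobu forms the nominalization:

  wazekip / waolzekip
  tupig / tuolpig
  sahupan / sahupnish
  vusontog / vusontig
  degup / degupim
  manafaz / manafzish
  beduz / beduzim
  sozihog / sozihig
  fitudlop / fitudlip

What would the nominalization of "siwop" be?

manafaz and beduz both end in -z yet inflect differently (manafzish, beduzim), so the final letter is not what conditions the rule; the last vowel is.
"siwop" has last vowel 'o'. The stems whose last vowel is 'o' (fitudlop → fitudlip, vusontog → vusontig, sozihog → sozihig) change the last vowel to 'i'.
So siwop → siwip.

siwip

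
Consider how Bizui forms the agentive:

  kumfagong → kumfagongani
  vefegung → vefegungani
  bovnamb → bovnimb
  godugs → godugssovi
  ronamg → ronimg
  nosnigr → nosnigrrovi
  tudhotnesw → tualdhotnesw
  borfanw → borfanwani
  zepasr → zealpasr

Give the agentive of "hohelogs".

tudhotnesw and borfanw both end in -w yet inflect differently (tualdhotnesw, borfanwani), so the final letter is not what conditions the rule; the second-to-last letter is.
"hohelogs" has second-to-last letter 'g'. The stems whose second-to-last letter is 'g' (godugs → godugssovi, nosnigr → nosnigrrovi) double the final consonant and add -ovi.
So hohelogs → hohelogssovi.

hohelogssovi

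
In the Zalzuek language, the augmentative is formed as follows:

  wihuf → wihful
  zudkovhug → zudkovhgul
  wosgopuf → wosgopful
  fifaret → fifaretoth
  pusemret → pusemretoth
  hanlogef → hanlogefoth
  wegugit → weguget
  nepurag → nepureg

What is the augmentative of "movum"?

"movum" has last vowel 'u'. The stems whose last vowel is 'u' (wihuf → wihful, zudkovhug → zudkovhgul, wosgopuf → wosgopful) delete the last vowel and add -ul.
The other patterns: stems whose last vowel is 'e' add -oth; stems whose last vowel is 'a' or 'i' change the last vowel to 'e'.
So movum → movmul.

movmul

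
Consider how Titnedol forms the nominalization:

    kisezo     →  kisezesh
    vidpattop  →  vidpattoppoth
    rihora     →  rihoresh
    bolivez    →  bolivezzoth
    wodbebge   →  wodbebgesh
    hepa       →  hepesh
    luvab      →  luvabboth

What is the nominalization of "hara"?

haresh

rihora and luvab both have last vowel 'a' yet inflect differently (rihoresh, luvabboth), so the last vowel is not what conditions the rule; whether the stem ends in a vowel or a consonant is.
"hara" ends in a vowel. The stems ending in a vowel (rihora → rihoresh, kisezo → kisezesh, wodbebge → wodbebgesh) drop the final letter and add -esh.
The other pattern: stems ending in a consonant double the final consonant and add -oth.
So hara → haresh.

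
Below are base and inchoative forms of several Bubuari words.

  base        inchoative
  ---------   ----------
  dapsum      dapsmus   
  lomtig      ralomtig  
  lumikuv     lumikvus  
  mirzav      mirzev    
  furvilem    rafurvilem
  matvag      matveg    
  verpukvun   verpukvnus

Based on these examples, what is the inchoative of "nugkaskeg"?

mirzav and lumikuv both end in -v yet inflect differently (mirzev, lumikvus), so the final letter is not what conditions the rule; the last vowel is.
"nugkaskeg" has last vowel 'e'. The one such stem in the data (furvilem → rafurvilem) adds the prefix ra-, so the same rule applies.
So nugkaskeg → ranugkaskeg.

ranugkaskeg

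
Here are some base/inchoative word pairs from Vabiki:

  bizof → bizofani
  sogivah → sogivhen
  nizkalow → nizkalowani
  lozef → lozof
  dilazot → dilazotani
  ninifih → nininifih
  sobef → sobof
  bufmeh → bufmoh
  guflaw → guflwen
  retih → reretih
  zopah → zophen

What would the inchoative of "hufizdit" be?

huhufizdit

"hufizdit" has last vowel 'i'. The stems whose last vowel is 'i' (ninifih → nininifih, retih → reretih) repeat the first consonant+vowel as a prefix.
The other patterns: stems whose last vowel is 'a' delete the last vowel and add -en; stems whose last vowel is 'o' add -ani; stems whose last vowel is 'e' change the last vowel to 'o'.
So hufizdit → huhufizdit.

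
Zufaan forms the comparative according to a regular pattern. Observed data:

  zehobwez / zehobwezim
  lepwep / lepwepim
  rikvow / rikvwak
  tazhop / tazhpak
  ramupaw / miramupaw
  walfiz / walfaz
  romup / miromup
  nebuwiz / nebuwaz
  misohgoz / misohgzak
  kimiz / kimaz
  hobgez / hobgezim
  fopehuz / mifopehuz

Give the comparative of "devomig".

devomag

walfiz and hobgez both end in -z yet inflect differently (walfaz, hobgezim), so the final letter is not what conditions the rule; the last vowel is.
"devomig" has last vowel 'i'. The stems whose last vowel is 'i' (walfiz → walfaz, kimiz → kimaz, nebuwiz → nebuwaz) change the last vowel to 'a'.
So devomig → devomag.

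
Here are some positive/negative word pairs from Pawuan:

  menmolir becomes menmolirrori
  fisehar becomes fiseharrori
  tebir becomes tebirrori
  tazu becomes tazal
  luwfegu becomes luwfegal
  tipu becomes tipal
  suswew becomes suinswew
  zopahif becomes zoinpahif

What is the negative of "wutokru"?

"wutokru" ends in -u. The stems ending in -u (tazu → tazal, luwfegu → luwfegal, tipu → tipal) drop the final letter and add -al.
So wutokru → wutokral.

wutokral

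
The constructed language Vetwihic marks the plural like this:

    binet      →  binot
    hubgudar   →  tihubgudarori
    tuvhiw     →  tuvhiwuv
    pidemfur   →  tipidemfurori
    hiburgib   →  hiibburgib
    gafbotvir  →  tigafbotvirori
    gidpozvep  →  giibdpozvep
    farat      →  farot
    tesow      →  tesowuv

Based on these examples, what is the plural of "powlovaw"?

farat and hubgudar both have last vowel 'a' yet inflect differently (farot, tihubgudarori), so the last vowel is not what conditions the rule; the final letter is.
"powlovaw" ends in -w. The stems ending in -w (tuvhiw → tuvhiwuv, tesow → tesowuv) add -uv.
So powlovaw → powlovawuv.

powlovawuv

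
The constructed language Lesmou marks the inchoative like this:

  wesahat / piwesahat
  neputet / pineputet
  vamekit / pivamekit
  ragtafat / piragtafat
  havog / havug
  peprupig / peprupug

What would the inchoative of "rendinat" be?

pirendinat

vamekit and peprupig both have last vowel 'i' yet inflect differently (pivamekit, peprupug), so the last vowel is not what conditions the rule; the final letter is.
"rendinat" ends in -t. The stems ending in -t (wesahat → piwesahat, neputet → pineputet, vamekit → pivamekit) add the prefix pi-.
So rendinat → pirendinat.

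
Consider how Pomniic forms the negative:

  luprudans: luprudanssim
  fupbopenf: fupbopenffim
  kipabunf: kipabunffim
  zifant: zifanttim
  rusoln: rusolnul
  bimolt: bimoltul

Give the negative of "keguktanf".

"keguktanf" has second-to-last letter 'n'. The stems whose second-to-last letter is 'n' (luprudans → luprudanssim, fupbopenf → fupbopenffim, kipabunf → kipabunffim) double the final consonant and add -im.
So keguktanf → keguktanffim.

keguktanffim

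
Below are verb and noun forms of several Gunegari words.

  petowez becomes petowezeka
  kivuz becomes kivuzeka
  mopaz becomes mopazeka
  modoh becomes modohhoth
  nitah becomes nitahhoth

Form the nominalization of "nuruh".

nuruhhoth

nitah and mopaz both have last vowel 'a' yet inflect differently (nitahhoth, mopazeka), so the last vowel is not what conditions the rule; the final letter is.
"nuruh" ends in -h. The stems ending in -h (nitah → nitahhoth, modoh → modohhoth) double the final consonant and add -oth.
The other pattern: stems ending in -z add -eka.
So nuruh → nuruhhoth.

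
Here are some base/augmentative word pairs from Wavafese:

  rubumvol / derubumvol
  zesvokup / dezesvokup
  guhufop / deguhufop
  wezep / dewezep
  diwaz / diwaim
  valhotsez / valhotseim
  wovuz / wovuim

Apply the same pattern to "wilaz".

wovuz and zesvokup both have last vowel 'u' yet inflect differently (wovuim, dezesvokup), so the last vowel is not what conditions the rule; the final letter is.
"wilaz" ends in -z. The stems ending in -z (diwaz → diwaim, wovuz → wovuim, valhotsez → valhotseim) drop the final letter and add -im.
The other pattern: stems ending in -l or -p add the prefix de-.
So wilaz → wilaim.

wilaim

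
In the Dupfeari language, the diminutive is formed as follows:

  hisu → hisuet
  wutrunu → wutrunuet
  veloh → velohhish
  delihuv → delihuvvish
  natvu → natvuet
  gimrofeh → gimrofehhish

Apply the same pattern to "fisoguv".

fisoguvvish

hisu and delihuv both have last vowel 'u' yet inflect differently (hisuet, delihuvvish), so the last vowel is not what conditions the rule; the final letter is.
"fisoguv" ends in -v. The one such stem in the data (delihuv → delihuvvish) doubles the final consonant and adds -ish (as do gimrofeh, veloh), so the same rule applies.
The other pattern: stems ending in -u add -et.
So fisoguv → fisoguvvish.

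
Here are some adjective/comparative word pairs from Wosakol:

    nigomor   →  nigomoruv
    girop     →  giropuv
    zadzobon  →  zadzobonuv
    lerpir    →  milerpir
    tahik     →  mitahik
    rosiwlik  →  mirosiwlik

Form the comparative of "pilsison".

pilsisonuv

nigomor and lerpir both end in -r yet inflect differently (nigomoruv, milerpir), so the final letter is not what conditions the rule; the last vowel is.
"pilsison" has last vowel 'o'. The stems whose last vowel is 'o' (nigomor → nigomoruv, girop → giropuv, zadzobon → zadzobonuv) add -uv.
So pilsison → pilsisonuv.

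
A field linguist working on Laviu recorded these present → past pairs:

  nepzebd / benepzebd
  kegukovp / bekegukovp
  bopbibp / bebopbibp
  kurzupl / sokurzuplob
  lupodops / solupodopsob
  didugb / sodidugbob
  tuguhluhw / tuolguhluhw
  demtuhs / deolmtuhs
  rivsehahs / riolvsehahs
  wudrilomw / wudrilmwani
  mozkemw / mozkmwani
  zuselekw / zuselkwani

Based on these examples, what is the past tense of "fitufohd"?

"fitufohd" has second-to-last letter 'h'. The stems whose second-to-last letter is 'h' (tuguhluhw → tuolguhluhw, demtuhs → deolmtuhs, rivsehahs → riolvsehahs) insert -ol- after the first vowel.
The other patterns: stems whose second-to-last letter is 'b' or 'v' add the prefix be-; stems whose second-to-last letter is 'g' or 'p' add so- … -ob around the stem; stems whose second-to-last letter is 'k' or 'm' delete the last vowel and add -ani.
So fitufohd → fioltufohd.

fioltufohd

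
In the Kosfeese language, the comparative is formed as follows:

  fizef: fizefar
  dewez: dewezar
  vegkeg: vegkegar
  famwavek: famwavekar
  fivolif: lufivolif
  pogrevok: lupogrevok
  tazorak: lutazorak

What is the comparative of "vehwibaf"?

"vehwibaf" has last vowel 'a'. The one such stem in the data (tazorak → lutazorak) adds the prefix lu-, so the same rule applies.
So vehwibaf → luvehwibaf.

luvehwibaf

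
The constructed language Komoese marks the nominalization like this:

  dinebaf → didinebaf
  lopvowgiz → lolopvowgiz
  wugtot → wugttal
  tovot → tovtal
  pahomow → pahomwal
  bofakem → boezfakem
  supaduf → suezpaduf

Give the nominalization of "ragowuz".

"ragowuz" has last vowel 'u'. The one such stem in the data (supaduf → suezpaduf) inserts -ez- after the first vowel (as does bofakem), so the same rule applies.
So ragowuz → raezgowuz.

raezgowuz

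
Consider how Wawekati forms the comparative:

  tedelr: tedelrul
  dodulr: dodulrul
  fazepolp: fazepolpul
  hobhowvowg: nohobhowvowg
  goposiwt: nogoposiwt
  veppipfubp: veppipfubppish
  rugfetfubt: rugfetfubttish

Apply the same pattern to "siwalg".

siwalgul

fazepolp and veppipfubp both end in -p yet inflect differently (fazepolpul, veppipfubppish), so the final letter is not what conditions the rule; the second-to-last letter is.
"siwalg" has second-to-last letter 'l'. The stems whose second-to-last letter is 'l' (tedelr → tedelrul, dodulr → dodulrul, fazepolp → fazepolpul) add -ul.
So siwalg → siwalgul.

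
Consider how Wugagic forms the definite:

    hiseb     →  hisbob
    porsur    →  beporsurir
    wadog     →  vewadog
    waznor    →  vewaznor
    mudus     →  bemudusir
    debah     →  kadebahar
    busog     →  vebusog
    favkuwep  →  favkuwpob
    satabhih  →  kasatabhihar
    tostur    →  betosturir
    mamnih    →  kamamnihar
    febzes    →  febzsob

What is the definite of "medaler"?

medalrob

"medaler" has last vowel 'e'. The stems whose last vowel is 'e' (hiseb → hisbob, febzes → febzsob, favkuwep → favkuwpob) delete the last vowel and add -ob.
So medaler → medalrob.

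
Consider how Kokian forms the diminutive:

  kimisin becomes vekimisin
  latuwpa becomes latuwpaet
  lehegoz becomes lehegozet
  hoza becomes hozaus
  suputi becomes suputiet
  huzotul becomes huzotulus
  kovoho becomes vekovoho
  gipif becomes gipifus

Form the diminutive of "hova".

hovaus

"hova" begins with h-. The stems beginning with h- (hoza → hozaus, huzotul → huzotulus) add -us.
The other patterns: stems beginning with l- or s- add -et; stems beginning with k- add the prefix ve-.
So hova → hovaus.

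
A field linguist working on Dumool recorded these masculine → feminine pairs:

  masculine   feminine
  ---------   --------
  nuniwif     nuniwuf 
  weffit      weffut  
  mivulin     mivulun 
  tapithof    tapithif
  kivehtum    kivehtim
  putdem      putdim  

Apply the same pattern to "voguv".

nuniwif and tapithof both end in -f yet inflect differently (nuniwuf, tapithif), so the final letter is not what conditions the rule; the last vowel is.
"voguv" has last vowel 'u'. The one such stem in the data (kivehtum → kivehtim) changes the last vowel to 'i' (as do tapithof, putdem), so the same rule applies.
So voguv → vogiv.

vogiv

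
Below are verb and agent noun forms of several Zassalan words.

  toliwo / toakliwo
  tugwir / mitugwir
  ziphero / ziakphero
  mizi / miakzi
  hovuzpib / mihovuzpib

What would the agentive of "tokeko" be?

toakkeko

tugwir and mizi both have last vowel 'i' yet inflect differently (mitugwir, miakzi), so the last vowel is not what conditions the rule; whether the stem ends in a vowel or a consonant is.
"tokeko" ends in a vowel. The stems ending in a vowel (ziphero → ziakphero, toliwo → toakliwo, mizi → miakzi) insert -ak- after the first vowel.
So tokeko → toakkeko.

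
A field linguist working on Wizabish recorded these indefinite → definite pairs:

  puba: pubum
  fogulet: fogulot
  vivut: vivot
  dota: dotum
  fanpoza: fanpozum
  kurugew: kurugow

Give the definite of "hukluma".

"hukluma" ends in -a. The stems ending in -a (fanpoza → fanpozum, puba → pubum, dota → dotum) drop the final letter and add -um.
The other pattern: stems ending in -t or -w change the last vowel to 'o'.
So hukluma → huklumum.

huklumum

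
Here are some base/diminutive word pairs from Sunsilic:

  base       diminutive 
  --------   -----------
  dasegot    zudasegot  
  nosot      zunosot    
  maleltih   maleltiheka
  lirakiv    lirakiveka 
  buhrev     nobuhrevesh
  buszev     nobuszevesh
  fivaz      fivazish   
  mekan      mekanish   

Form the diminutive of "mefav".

mefavish

"mefav" has last vowel 'a'. The stems whose last vowel is 'a' (fivaz → fivazish, mekan → mekanish) add -ish.
So mefav → mefavish.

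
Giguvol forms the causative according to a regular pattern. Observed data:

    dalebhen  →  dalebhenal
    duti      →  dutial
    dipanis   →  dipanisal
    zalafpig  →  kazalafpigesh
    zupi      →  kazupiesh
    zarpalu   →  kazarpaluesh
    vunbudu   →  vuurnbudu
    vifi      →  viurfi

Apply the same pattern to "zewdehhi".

duti and zupi both end in -i yet inflect differently (dutial, kazupiesh), so the final letter is not what conditions the rule; the first letter is.
"zewdehhi" begins with z-. The stems beginning with z- (zalafpig → kazalafpigesh, zupi → kazupiesh, zarpalu → kazarpaluesh) add ka- … -esh around the stem.
The other patterns: stems beginning with d- add -al; stems beginning with v- insert -ur- after the first vowel.
So zewdehhi → kazewdehhiesh.

kazewdehhiesh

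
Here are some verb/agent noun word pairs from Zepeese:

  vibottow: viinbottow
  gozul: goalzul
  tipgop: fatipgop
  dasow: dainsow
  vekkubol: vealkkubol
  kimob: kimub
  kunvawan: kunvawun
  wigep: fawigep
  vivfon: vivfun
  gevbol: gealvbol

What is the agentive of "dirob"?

dirub

tipgop and vibottow both have last vowel 'o' yet inflect differently (fatipgop, viinbottow), so the last vowel is not what conditions the rule; the final letter is.
"dirob" ends in -b. The one such stem in the data (kimob → kimub) changes the last vowel to 'u' (as do kunvawan, vivfon), so the same rule applies.
So dirob → dirub.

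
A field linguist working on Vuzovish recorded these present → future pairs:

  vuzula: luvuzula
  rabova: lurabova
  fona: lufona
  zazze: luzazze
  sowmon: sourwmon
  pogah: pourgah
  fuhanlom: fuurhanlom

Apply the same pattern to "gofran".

gourfran

"gofran" ends in a consonant. The stems ending in a consonant (sowmon → sourwmon, pogah → pourgah, fuhanlom → fuurhanlom) insert -ur- after the first vowel.
The other pattern: stems ending in a vowel add the prefix lu-.
So gofran → gourfran.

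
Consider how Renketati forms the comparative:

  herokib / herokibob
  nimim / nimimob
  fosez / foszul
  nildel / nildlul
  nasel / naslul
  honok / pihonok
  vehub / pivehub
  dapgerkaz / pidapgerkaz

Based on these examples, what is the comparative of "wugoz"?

herokib and vehub both end in -b yet inflect differently (herokibob, pivehub), so the final letter is not what conditions the rule; the last vowel is.
"wugoz" has last vowel 'o'. The one such stem in the data (honok → pihonok) adds the prefix pi-, so the same rule applies.
So wugoz → piwugoz.

piwugoz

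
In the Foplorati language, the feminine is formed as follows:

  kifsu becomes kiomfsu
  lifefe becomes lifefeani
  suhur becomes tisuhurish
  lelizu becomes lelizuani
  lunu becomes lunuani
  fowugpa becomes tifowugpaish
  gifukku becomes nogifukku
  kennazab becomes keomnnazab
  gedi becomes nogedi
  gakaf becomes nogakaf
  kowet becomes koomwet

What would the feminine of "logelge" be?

logelgeani

lelizu and gifukku both end in -u yet inflect differently (lelizuani, nogifukku), so the final letter is not what conditions the rule; the first letter is.
"logelge" begins with l-. The stems beginning with l- (lifefe → lifefeani, lelizu → lelizuani, lunu → lunuani) add -ani.
So logelge → logelgeani.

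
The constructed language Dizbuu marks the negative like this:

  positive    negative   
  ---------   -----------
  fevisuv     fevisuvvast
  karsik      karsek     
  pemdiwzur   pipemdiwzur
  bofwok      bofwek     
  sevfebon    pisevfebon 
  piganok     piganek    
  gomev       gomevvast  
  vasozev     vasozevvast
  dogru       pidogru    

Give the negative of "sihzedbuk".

bofwok and sevfebon both have last vowel 'o' yet inflect differently (bofwek, pisevfebon), so the last vowel is not what conditions the rule; the final letter is.
"sihzedbuk" ends in -k. The stems ending in -k (karsik → karsek, bofwok → bofwek, piganok → piganek) change the last vowel to 'e'.
So sihzedbuk → sihzedbek.

sihzedbek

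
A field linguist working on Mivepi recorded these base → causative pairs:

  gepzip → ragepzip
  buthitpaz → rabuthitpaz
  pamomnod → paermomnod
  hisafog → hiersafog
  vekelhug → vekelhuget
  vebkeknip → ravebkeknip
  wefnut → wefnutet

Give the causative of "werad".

rawerad

hisafog and vekelhug both end in -g yet inflect differently (hiersafog, vekelhuget), so the final letter is not what conditions the rule; the last vowel is.
"werad" has last vowel 'a'. The one such stem in the data (buthitpaz → rabuthitpaz) adds the prefix ra-, so the same rule applies.
The other patterns: stems whose last vowel is 'o' insert -er- after the first vowel; stems whose last vowel is 'u' add -et.
So werad → rawerad.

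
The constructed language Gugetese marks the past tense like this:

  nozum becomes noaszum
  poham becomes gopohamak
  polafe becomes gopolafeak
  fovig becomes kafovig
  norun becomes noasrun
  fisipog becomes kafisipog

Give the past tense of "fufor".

kafufor

poham and nozum both end in -m yet inflect differently (gopohamak, noaszum), so the final letter is not what conditions the rule; the first letter is.
"fufor" begins with f-. The stems beginning with f- (fisipog → kafisipog, fovig → kafovig) add the prefix ka-.
The other patterns: stems beginning with p- add go- … -ak around the stem; stems beginning with n- insert -as- after the first vowel.
So fufor → kafufor.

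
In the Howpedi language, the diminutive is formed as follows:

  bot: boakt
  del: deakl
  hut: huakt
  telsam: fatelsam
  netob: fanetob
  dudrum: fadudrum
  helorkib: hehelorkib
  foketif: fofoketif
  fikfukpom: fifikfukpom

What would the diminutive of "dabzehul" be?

"dabzehul" has 3 vowels. The stems with 3 vowels (helorkib → hehelorkib, foketif → fofoketif, fikfukpom → fifikfukpom) repeat the first consonant+vowel as a prefix.
The other patterns: stems with 1 vowel insert -ak- after the first vowel; stems with 2 vowels add the prefix fa-.
So dabzehul → dadabzehul.

dadabzehul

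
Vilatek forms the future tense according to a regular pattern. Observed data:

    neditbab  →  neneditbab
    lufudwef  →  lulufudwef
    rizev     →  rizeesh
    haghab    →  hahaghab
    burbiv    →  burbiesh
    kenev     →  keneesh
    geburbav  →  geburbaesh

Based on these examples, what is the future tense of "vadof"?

vavadof

"vadof" ends in -f. The one such stem in the data (lufudwef → lulufudwef) repeats the first consonant+vowel as a prefix (as do haghab, neditbab), so the same rule applies.
The other pattern: stems ending in -v drop the final letter and add -esh.
So vadof → vavadof.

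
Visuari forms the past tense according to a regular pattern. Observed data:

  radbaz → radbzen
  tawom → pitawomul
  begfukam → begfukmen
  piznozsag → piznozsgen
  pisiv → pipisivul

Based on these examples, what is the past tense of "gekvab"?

begfukam and tawom both end in -m yet inflect differently (begfukmen, pitawomul), so the final letter is not what conditions the rule; the last vowel is.
"gekvab" has last vowel 'a'. The stems whose last vowel is 'a' (radbaz → radbzen, piznozsag → piznozsgen, begfukam → begfukmen) delete the last vowel and add -en.
So gekvab → gekvben.

gekvben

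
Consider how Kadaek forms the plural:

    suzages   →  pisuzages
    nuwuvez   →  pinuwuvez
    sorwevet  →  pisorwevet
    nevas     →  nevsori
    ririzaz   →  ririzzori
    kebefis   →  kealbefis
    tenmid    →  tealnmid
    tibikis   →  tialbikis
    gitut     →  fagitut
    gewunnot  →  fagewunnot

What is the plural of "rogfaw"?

rogfwori

suzages and nevas both end in -s yet inflect differently (pisuzages, nevsori), so the final letter is not what conditions the rule; the last vowel is.
"rogfaw" has last vowel 'a'. The stems whose last vowel is 'a' (nevas → nevsori, ririzaz → ririzzori) delete the last vowel and add -ori.
So rogfaw → rogfwori.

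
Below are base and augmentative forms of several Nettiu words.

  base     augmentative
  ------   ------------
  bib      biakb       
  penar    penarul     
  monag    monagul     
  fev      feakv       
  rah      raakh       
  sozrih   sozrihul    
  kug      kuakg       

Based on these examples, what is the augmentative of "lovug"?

lovugul

monag and kug both end in -g yet inflect differently (monagul, kuakg), so the final letter is not what conditions the rule; the number of vowels is.
"lovug" has 2 vowels. The stems with 2 vowels (penar → penarul, monag → monagul, sozrih → sozrihul) add -ul.
So lovug → lovugul.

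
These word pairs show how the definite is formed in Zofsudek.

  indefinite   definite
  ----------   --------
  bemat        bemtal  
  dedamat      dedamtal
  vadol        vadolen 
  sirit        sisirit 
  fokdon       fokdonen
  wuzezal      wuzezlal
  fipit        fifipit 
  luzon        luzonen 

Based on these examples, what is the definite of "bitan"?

bitnal

dedamat and sirit both end in -t yet inflect differently (dedamtal, sisirit), so the final letter is not what conditions the rule; the last vowel is.
"bitan" has last vowel 'a'. The stems whose last vowel is 'a' (wuzezal → wuzezlal, dedamat → dedamtal, bemat → bemtal) delete the last vowel and add -al.
The other patterns: stems whose last vowel is 'i' repeat the first consonant+vowel as a prefix; stems whose last vowel is 'o' add -en.
So bitan → bitnal.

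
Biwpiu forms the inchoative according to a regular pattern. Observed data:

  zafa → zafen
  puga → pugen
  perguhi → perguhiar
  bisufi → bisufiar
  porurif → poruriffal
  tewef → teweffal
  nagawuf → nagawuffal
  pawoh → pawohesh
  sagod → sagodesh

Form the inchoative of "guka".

perguhi and porurif both have last vowel 'i' yet inflect differently (perguhiar, poruriffal), so the last vowel is not what conditions the rule; the final letter is.
"guka" ends in -a. The stems ending in -a (zafa → zafen, puga → pugen) drop the final letter and add -en.
The other patterns: stems ending in -i add -ar; stems ending in -f double the final consonant and add -al; stems ending in -d or -h add -esh.
So guka → guken.

guken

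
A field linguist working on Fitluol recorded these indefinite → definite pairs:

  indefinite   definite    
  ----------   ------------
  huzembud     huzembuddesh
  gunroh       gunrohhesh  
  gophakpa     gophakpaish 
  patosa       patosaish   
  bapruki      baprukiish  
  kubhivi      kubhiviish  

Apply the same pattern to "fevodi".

fevodiish

"fevodi" ends in a vowel. The stems ending in a vowel (gophakpa → gophakpaish, patosa → patosaish, bapruki → baprukiish) add -ish.
The other pattern: stems ending in a consonant double the final consonant and add -esh.
So fevodi → fevodiish.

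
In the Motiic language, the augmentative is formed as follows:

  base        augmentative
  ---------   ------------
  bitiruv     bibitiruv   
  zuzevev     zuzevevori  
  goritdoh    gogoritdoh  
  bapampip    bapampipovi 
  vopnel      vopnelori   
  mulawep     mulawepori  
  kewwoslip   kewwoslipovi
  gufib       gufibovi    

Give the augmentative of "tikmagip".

bitiruv and zuzevev both end in -v yet inflect differently (bibitiruv, zuzevevori), so the final letter is not what conditions the rule; the last vowel is.
"tikmagip" has last vowel 'i'. The stems whose last vowel is 'i' (gufib → gufibovi, kewwoslip → kewwoslipovi, bapampip → bapampipovi) add -ovi.
The other patterns: stems whose last vowel is 'o' or 'u' repeat the first consonant+vowel as a prefix; stems whose last vowel is 'e' add -ori.
So tikmagip → tikmagipovi.

tikmagipovi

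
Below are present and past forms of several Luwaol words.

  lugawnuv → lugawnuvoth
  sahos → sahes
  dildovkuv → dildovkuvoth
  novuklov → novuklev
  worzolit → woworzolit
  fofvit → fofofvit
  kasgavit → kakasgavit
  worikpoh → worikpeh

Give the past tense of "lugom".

lugem

novuklov and lugawnuv both end in -v yet inflect differently (novuklev, lugawnuvoth), so the final letter is not what conditions the rule; the last vowel is.
"lugom" has last vowel 'o'. The stems whose last vowel is 'o' (worikpoh → worikpeh, sahos → sahes, novuklov → novuklev) change the last vowel to 'e'.
So lugom → lugem.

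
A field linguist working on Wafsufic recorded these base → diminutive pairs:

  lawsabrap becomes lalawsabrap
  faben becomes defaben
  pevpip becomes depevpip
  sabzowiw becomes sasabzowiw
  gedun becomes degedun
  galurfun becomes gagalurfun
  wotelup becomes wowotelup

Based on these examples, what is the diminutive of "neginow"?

neneginow

pevpip and wotelup both end in -p yet inflect differently (depevpip, wowotelup), so the final letter is not what conditions the rule; the number of vowels is.
"neginow" has 3 vowels. The stems with 3 vowels (sabzowiw → sasabzowiw, wotelup → wowotelup, lawsabrap → lalawsabrap) repeat the first consonant+vowel as a prefix.
The other pattern: stems with 2 vowels add the prefix de-.
So neginow → neneginow.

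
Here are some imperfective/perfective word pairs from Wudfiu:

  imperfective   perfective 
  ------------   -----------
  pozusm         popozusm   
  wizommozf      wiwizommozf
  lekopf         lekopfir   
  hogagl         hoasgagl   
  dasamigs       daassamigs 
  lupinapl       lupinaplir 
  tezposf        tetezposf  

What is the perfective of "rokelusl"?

"rokelusl" has second-to-last letter 's'. The stems whose second-to-last letter is 's' (pozusm → popozusm, tezposf → tetezposf) repeat the first consonant+vowel as a prefix.
The other patterns: stems whose second-to-last letter is 'g' insert -as- after the first vowel; stems whose second-to-last letter is 'p' add -ir.
So rokelusl → rorokelusl.

rorokelusl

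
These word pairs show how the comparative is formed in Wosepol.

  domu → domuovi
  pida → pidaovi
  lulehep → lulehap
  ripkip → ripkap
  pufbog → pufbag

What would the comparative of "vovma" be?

pida and pufbog both begin with p- yet inflect differently (pidaovi, pufbag), so the first letter is not what conditions the rule; whether the stem ends in a vowel or a consonant is.
"vovma" ends in a vowel. The stems ending in a vowel (domu → domuovi, pida → pidaovi) add -ovi.
So vovma → vovmaovi.

vovmaovi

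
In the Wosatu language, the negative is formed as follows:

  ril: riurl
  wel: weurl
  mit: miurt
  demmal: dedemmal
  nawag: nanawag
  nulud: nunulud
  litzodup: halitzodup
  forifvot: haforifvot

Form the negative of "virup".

vivirup

ril and demmal both end in -l yet inflect differently (riurl, dedemmal), so the final letter is not what conditions the rule; the number of vowels is.
"virup" has 2 vowels. The stems with 2 vowels (demmal → dedemmal, nawag → nanawag, nulud → nunulud) repeat the first consonant+vowel as a prefix.
So virup → vivirup.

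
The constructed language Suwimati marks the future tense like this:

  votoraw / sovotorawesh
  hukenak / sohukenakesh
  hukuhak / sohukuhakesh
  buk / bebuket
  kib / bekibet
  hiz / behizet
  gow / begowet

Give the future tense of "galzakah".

sogalzakahesh

"galzakah" has 3 vowels. The stems with 3 vowels (votoraw → sovotorawesh, hukenak → sohukenakesh, hukuhak → sohukuhakesh) add so- … -esh around the stem.
The other pattern: stems with 1 vowel add be- … -et around the stem.
So galzakah → sogalzakahesh.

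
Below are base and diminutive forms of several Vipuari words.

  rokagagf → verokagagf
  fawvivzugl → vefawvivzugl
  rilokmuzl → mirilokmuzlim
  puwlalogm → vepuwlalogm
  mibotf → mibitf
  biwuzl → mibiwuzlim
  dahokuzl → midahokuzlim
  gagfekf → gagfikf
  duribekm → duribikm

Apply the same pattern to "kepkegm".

vekepkegm

"kepkegm" has second-to-last letter 'g'. The stems whose second-to-last letter is 'g' (fawvivzugl → vefawvivzugl, puwlalogm → vepuwlalogm, rokagagf → verokagagf) add the prefix ve-.
The other patterns: stems whose second-to-last letter is 'z' add mi- … -im around the stem; stems whose second-to-last letter is 'k' or 't' change the last vowel to 'i'.
So kepkegm → vekepkegm.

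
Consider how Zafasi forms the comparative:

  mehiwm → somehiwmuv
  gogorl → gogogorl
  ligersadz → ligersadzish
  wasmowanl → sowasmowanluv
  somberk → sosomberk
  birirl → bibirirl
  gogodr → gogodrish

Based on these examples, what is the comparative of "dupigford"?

gogorl and wasmowanl both end in -l yet inflect differently (gogogorl, sowasmowanluv), so the final letter is not what conditions the rule; the second-to-last letter is.
"dupigford" has second-to-last letter 'r'. The stems whose second-to-last letter is 'r' (gogorl → gogogorl, somberk → sosomberk, birirl → bibirirl) repeat the first consonant+vowel as a prefix.
The other patterns: stems whose second-to-last letter is 'n' or 'w' add so- … -uv around the stem; stems whose second-to-last letter is 'd' add -ish.
So dupigford → dudupigford.

dudupigford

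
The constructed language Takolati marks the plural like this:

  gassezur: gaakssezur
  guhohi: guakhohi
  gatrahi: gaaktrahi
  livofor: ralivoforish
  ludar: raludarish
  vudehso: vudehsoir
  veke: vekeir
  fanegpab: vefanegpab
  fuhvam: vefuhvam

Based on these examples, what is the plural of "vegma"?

vegmair

gassezur and livofor both end in -r yet inflect differently (gaakssezur, ralivoforish), so the final letter is not what conditions the rule; the first letter is.
"vegma" begins with v-. The stems beginning with v- (vudehso → vudehsoir, veke → vekeir) add -ir.
So vegma → vegmair.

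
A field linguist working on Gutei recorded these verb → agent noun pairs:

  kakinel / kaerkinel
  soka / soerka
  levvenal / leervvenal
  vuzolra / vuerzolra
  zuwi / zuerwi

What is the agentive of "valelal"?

Every pair shown (kakinel → kaerkinel, soka → soerka, levvenal → leervvenal, …) follows the same rule: insert -er- after the first vowel.
So valelal → vaerlelal.

vaerlelal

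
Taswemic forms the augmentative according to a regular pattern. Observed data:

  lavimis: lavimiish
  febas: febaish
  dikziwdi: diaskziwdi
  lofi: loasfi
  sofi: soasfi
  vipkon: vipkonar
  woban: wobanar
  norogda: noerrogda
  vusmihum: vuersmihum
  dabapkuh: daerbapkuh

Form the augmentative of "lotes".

lavimis and dikziwdi both have last vowel 'i' yet inflect differently (lavimiish, diaskziwdi), so the last vowel is not what conditions the rule; the final letter is.
"lotes" ends in -s. The stems ending in -s (lavimis → lavimiish, febas → febaish) drop the final letter and add -ish.
So lotes → loteish.

loteish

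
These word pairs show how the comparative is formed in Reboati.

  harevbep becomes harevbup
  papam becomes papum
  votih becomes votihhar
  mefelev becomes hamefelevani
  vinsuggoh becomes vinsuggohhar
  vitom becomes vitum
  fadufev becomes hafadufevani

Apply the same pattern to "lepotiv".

vinsuggoh and vitom both have last vowel 'o' yet inflect differently (vinsuggohhar, vitum), so the last vowel is not what conditions the rule; the final letter is.
"lepotiv" ends in -v. The stems ending in -v (fadufev → hafadufevani, mefelev → hamefelevani) add ha- … -ani around the stem.
So lepotiv → halepotivani.

halepotivani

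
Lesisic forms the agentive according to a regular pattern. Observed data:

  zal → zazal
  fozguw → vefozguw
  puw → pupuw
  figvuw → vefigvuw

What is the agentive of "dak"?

dadak

puw and fozguw both end in -w yet inflect differently (pupuw, vefozguw), so the final letter is not what conditions the rule; the number of vowels is.
"dak" has 1 vowel. The stems with 1 vowel (puw → pupuw, zal → zazal) repeat the first consonant+vowel as a prefix.
The other pattern: stems with 2 vowels add the prefix ve-.
So dak → dadak.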